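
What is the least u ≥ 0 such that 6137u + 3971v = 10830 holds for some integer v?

5

Euclid: 6137 = 1·3971 + 2166; 3971 = 1·2166 + 1805; 2166 = 1·1805 + 361; 1805 = 5·361 + 0 → gcd = 361; 10830 = 361·30.
Back-substitution yields 6137·(2) + 3971·(-3) = 361, so one solution is u = 2·30 = 60, v = -3·30 = -90.
Solutions in u differ by 3971/361 = 11; the one in [0, 11) is 60 mod 11 = 5.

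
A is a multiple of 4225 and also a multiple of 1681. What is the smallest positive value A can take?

7102225

gcd first: 4225 = 2·1681 + 863; 1681 = 1·863 + 818; 863 = 1·818 + 45; 818 = 18·45 + 8; 45 = 5·8 + 5; 8 = 1·5 + 3; 5 = 1·3 + 2; 3 = 1·2 + 1; 2 = 2·1 + 0 → gcd = 1
lcm = 4225·1681/gcd = 7102225/1 = 7102225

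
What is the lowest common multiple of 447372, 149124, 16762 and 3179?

142711668

447372 = 2² · 3² · 17² · 43; 149124 = 2² · 3 · 17² · 43; 16762 = 2 · 17² · 29; 3179 = 11 · 17²
lcm takes max exponent of each prime: 2² · 3² · 11 · 17² · 29 · 43 = 142711668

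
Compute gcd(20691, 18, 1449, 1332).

20691 = 3² · 11² · 19; 18 = 2 · 3²; 1449 = 3² · 7 · 23; 1332 = 2² · 3² · 37
gcd takes min exponent of each prime: 3² = 9

9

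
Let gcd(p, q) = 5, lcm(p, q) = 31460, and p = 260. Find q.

605

Using pq = gcd(p,q)·lcm(p,q) = 5·31460 = 157300, we get q = 157300/260 = 605.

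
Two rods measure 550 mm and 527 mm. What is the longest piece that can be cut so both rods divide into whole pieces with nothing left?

1

Euclid: 550 = 1·527 + 23; 527 = 22·23 + 21; 23 = 1·21 + 2; 21 = 10·2 + 1; 2 = 2·1 + 0. Last nonzero remainder: 1.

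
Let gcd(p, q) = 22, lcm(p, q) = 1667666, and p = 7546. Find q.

4862

p·q = gcd·lcm = 22·1667666 = 36688652, so q = 36688652/7546 = 4862.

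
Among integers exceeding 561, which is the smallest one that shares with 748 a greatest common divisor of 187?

935

748 = 187·4. Any k with gcd(k, 748) = 187 is a multiple of 187, say 187s, with s coprime to 4.
Need s > 561/187, so s ≥ 4. First s ≥ 4 with gcd(s, 4) = 1 is s = 5. Thus k = 187·5 = 935.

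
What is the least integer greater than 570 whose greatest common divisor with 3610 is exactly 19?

589

3610 = 19·190. Any t with gcd(t, 3610) = 19 is a multiple of 19, say 19s, with s coprime to 190.
Need s > 570/19, so s ≥ 31. First s ≥ 31 with gcd(s, 190) = 1 is s = 31. Thus t = 19·31 = 589.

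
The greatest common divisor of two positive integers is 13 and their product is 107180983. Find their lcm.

8244691

Since gcd(u,v)·lcm(u,v) = uv, lcm = 107180983/13 = 8244691.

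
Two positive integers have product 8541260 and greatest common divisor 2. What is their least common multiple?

For any two positive integers, gcd × lcm equals their product. Hence lcm = 8541260 / 2 = 4270630.

4270630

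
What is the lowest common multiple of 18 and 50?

450

gcd first: 50 = 2·18 + 14; 18 = 1·14 + 4; 14 = 3·4 + 2; 4 = 2·2 + 0 → gcd = 2
lcm = 18·50/gcd = 900/2 = 450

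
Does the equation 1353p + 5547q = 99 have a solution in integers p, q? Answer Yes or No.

Yes

gcd(1353, 5547): 5547 = 4·1353 + 135; 1353 = 10·135 + 3; 135 = 45·3 + 0 → 3
3 divides 99, so a solution exists.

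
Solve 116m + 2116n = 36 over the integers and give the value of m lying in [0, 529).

128

Reduce mod 2116: 116m ≡ 36 (mod 2116). With g = gcd(116, 2116) = 4 dividing 36, divide through: 29m ≡ 9 (mod 529).
Since gcd(29, 529) = 1, m ≡ 9·(29)⁻¹ ≡ 128 (mod 529). Smallest non-negative: 128.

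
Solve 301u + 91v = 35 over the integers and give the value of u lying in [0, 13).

gcd(301, 91) = 7 (Euclid: 301 = 3·91 + 28; 91 = 3·28 + 7; 28 = 4·7 + 0), and 7 | 35.
Extended Euclid: 301·(-3) + 91·(10) = 7. Scale by 5: u₀ = -15.
General solution u = u₀ + 13t; reducing mod 13 gives u = 11 (and v = -36).

11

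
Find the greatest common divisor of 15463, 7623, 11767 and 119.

15463 = 7 · 47²; 7623 = 3² · 7 · 11²; 11767 = 7 · 41²; 119 = 7 · 17
gcd takes min exponent of each prime: 7 = 7

7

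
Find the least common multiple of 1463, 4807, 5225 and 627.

1463 = 7 · 11 · 19; 4807 = 11 · 19 · 23; 5225 = 5² · 11 · 19; 627 = 3 · 11 · 19
lcm takes max exponent of each prime: 3 · 5² · 7 · 11 · 19 · 23 = 2523675

2523675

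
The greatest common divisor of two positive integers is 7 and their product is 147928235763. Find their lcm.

gcd·lcm = product, so lcm = 147928235763/7 = 21132605109.

21132605109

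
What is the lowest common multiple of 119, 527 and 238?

lcm(119, 527) = 119·527/gcd = 62713/17 = 3689
lcm(3689, 238) = 3689·238/gcd = 877982/119 = 7378

7378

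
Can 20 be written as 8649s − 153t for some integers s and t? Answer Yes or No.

No

gcd(8649, 153): 8649 = 56·153 + 81; 153 = 1·81 + 72; 81 = 1·72 + 9; 72 = 8·9 + 0 → 9
9 does not divide 20, so a solution does not exist.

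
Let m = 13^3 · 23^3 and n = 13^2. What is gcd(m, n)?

169

min exponent per shared prime: 13^2 = 169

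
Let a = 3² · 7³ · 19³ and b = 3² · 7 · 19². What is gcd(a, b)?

min exponent per shared prime: 3² · 7 · 19² = 22743

22743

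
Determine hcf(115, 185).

5

Euclid: 185 = 1·115 + 70; 115 = 1·70 + 45; 70 = 1·45 + 25; 45 = 1·25 + 20; 25 = 1·20 + 5; 20 = 4·5 + 0. Last nonzero remainder: 5.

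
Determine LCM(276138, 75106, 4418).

lcm(276138, 75106) = 276138·75106/gcd = 20739620628/2 = 10369810314
lcm(10369810314, 4418) = 10369810314·4418/gcd = 45813821967252/4418 = 10369810314

10369810314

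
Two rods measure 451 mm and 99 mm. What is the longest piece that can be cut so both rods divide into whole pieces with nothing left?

11

451 = 11 · 41
99 = 3² · 11
Common: 11 = 11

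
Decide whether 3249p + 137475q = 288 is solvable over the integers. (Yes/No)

Yes

gcd(3249, 137475): 137475 = 42·3249 + 1017; 3249 = 3·1017 + 198; 1017 = 5·198 + 27; 198 = 7·27 + 9; 27 = 3·9 + 0 → 9
9 divides 288, so a solution exists.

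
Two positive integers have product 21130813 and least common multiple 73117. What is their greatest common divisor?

289

From gcd × lcm = uv: gcd = 21130813 / 73117 = 289.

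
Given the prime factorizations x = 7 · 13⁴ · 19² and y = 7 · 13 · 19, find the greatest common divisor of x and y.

min exponent per shared prime: 7 · 13 · 19 = 1729

1729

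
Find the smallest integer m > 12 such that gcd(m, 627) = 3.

Multiples of 3 above 12: 3·5, 3·6, … . Need the cofactor coprime to 627/3 = 209.
Checking s = 5, 6, … the first with gcd(s, 209) = 1 is s = 5, giving 15.

15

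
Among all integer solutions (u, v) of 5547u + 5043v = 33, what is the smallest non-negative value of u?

gcd(5547, 5043) = 3 (Euclid: 5547 = 1·5043 + 504; 5043 = 10·504 + 3; 504 = 168·3 + 0), and 3 | 33.
Extended Euclid: 5547·(-10) + 5043·(11) = 3. Scale by 11: u₀ = -110.
General solution u = u₀ + 1681t; reducing mod 1681 gives u = 1571 (and v = -1728).

1571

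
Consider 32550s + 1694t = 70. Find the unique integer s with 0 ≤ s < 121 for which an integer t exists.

Euclid: 32550 = 19·1694 + 364; 1694 = 4·364 + 238; 364 = 1·238 + 126; 238 = 1·126 + 112; 126 = 1·112 + 14; 112 = 8·14 + 0 → gcd = 14; 70 = 14·5.
Back-substitution yields 32550·(14) + 1694·(-269) = 14, so one solution is s = 14·5 = 70, t = -269·5 = -1345.
Solutions in s differ by 1694/14 = 121; the one in [0, 121) is 70 mod 121 = 70.

70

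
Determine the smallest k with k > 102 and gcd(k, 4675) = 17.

4675 = 17·275. Any k with gcd(k, 4675) = 17 is a multiple of 17, say 17s, with s coprime to 275.
Need s > 102/17, so s ≥ 7. First s ≥ 7 with gcd(s, 275) = 1 is s = 7. Thus k = 17·7 = 119.

119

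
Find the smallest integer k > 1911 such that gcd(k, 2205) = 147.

2058

gcd(k, 2205) = 147 forces 147 | k; write k = 147s. Then gcd(147s, 147·15) = 147·gcd(s, 15), so need gcd(s, 15) = 1.
147s > 1911 gives s ≥ 14. The least s ≥ 14 coprime to 15 is 14, so k = 147·14 = 2058.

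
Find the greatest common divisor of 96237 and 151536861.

Euclid: 151536861 = 1574·96237 + 59823; 96237 = 1·59823 + 36414; 59823 = 1·36414 + 23409; 36414 = 1·23409 + 13005; 23409 = 1·13005 + 10404; 13005 = 1·10404 + 2601; 10404 = 4·2601 + 0. Last nonzero remainder: 2601.

2601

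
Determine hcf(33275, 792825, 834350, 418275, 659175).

275

33275 = 5² · 11³; 792825 = 3 · 5² · 11 · 31²; 834350 = 2 · 5² · 11 · 37 · 41; 418275 = 3² · 5² · 11 · 13²; 659175 = 3 · 5² · 11 · 17 · 47
gcd takes min exponent of each prime: 5² · 11 = 275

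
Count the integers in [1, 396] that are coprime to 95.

95 = 5·19. Inclusion–exclusion on these primes:
396 − ⌊396/5⌋ − ⌊396/19⌋ + ⌊396/95⌋ = 301

301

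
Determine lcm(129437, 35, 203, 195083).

18036398765

lcm(129437, 35) = 129437·35/gcd = 4530295/7 = 647185
lcm(647185, 203) = 647185·203/gcd = 131378555/7 = 18768365
lcm(18768365, 195083) = 18768365·195083/gcd = 3661388949295/203 = 18036398765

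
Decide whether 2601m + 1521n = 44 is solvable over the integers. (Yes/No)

By Bézout, 2601m + 1521n = 44 has integer solutions iff gcd(2601, 1521) | 44.
Euclid: 2601 = 1·1521 + 1080; 1521 = 1·1080 + 441; 1080 = 2·441 + 198; 441 = 2·198 + 45; 198 = 4·45 + 18; 45 = 2·18 + 9; 18 = 2·9 + 0. gcd = 9; 44 mod 9 = 8. No.

No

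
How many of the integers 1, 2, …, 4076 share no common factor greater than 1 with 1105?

2833

Prime factors of 1105: 5, 13, 17. Count integers ≤ 4076 divisible by none of them.
By inclusion–exclusion: 4076 − ⌊4076/5⌋ − ⌊4076/13⌋ − ⌊4076/17⌋ + ⌊4076/65⌋ + ⌊4076/85⌋ + ⌊4076/221⌋ − ⌊4076/1105⌋ = 2833.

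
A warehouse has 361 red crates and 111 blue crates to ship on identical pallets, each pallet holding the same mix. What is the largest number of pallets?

1

Euclid: 361 = 3·111 + 28; 111 = 3·28 + 27; 28 = 1·27 + 1; 27 = 27·1 + 0. Last nonzero remainder: 1.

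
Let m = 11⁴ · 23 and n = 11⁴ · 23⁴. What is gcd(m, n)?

min exponent per shared prime: 11⁴ · 23 = 336743

336743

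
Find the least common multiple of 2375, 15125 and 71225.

74430125

2375 = 5³ · 19; 15125 = 5³ · 11²; 71225 = 5² · 7 · 11 · 37
lcm takes max exponent of each prime: 5³ · 7 · 11² · 19 · 37 = 74430125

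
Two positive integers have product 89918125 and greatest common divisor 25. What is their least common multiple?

For any two positive integers, gcd × lcm equals their product. Hence lcm = 89918125 / 25 = 3596725.

3596725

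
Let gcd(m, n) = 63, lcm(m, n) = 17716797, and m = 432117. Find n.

Using mn = gcd(m,n)·lcm(m,n) = 63·17716797 = 1116158211, we get n = 1116158211/432117 = 2583.

2583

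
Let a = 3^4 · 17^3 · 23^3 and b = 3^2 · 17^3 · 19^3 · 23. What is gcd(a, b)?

min exponent per shared prime: 3^2 · 17^3 · 23 = 1016991

1016991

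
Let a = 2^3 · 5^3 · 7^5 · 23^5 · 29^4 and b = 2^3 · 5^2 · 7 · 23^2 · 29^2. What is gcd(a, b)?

622844600

min exponent per shared prime: 2^3 · 5^2 · 7 · 23^2 · 29^2 = 622844600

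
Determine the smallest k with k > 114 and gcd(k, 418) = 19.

gcd(k, 418) = 19 forces 19 | k; write k = 19s. Then gcd(19s, 19·22) = 19·gcd(s, 22), so need gcd(s, 22) = 1.
19s > 114 gives s ≥ 7. The least s ≥ 7 coprime to 22 is 7, so k = 19·7 = 133.

133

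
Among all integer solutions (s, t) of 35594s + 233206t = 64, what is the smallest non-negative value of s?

20350

Euclid: 233206 = 6·35594 + 19642; 35594 = 1·19642 + 15952; 19642 = 1·15952 + 3690; 15952 = 4·3690 + 1192; 3690 = 3·1192 + 114; 1192 = 10·114 + 52; 114 = 2·52 + 10; 52 = 5·10 + 2; 10 = 5·2 + 0 → gcd = 2; 64 = 2·32.
Back-substitution yields 35594·(22499) + 233206·(-3434) = 2, so one solution is s = 22499·32 = 719968, t = -3434·32 = -109888.
Solutions in s differ by 233206/2 = 116603; the one in [0, 116603) is 719968 mod 116603 = 20350.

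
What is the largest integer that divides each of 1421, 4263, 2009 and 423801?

49

gcd(1421, 4263): 4263 = 3·1421 + 0 → 1421
gcd(1421, 2009): 2009 = 1·1421 + 588; 1421 = 2·588 + 245; 588 = 2·245 + 98; 245 = 2·98 + 49; 98 = 2·49 + 0 → 49
gcd(49, 423801): 423801 = 8649·49 + 0 → 49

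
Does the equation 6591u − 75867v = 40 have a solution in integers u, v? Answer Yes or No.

No

By Bézout, 6591u − 75867v = 40 has integer solutions iff gcd(6591, 75867) | 40.
Euclid: 75867 = 11·6591 + 3366; 6591 = 1·3366 + 3225; 3366 = 1·3225 + 141; 3225 = 22·141 + 123; 141 = 1·123 + 18; 123 = 6·18 + 15; 18 = 1·15 + 3; 15 = 5·3 + 0. gcd = 3; 40 mod 3 = 1. No.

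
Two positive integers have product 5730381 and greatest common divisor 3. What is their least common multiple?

1910127

Since gcd(m,n)·lcm(m,n) = mn, lcm = 5730381/3 = 1910127.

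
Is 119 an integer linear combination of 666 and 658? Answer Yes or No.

No

By Bézout, 666p − 658q = 119 has integer solutions iff gcd(666, 658) | 119.
Euclid: 666 = 1·658 + 8; 658 = 82·8 + 2; 8 = 4·2 + 0. gcd = 2; 119 mod 2 = 1. No.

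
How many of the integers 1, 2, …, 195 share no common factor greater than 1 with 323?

174

323 = 17·19. Inclusion–exclusion on these primes:
195 − ⌊195/17⌋ − ⌊195/19⌋ + ⌊195/323⌋ = 174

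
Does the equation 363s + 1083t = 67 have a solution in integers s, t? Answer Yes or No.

No

By Bézout, 363s + 1083t = 67 has integer solutions iff gcd(363, 1083) | 67.
Euclid: 1083 = 2·363 + 357; 363 = 1·357 + 6; 357 = 59·6 + 3; 6 = 2·3 + 0. gcd = 3; 67 mod 3 = 1. No.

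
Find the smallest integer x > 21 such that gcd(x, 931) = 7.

28

931 = 7·133. Any x with gcd(x, 931) = 7 is a multiple of 7, say 7s, with s coprime to 133.
Need s > 21/7, so s ≥ 4. First s ≥ 4 with gcd(s, 133) = 1 is s = 4. Thus x = 7·4 = 28.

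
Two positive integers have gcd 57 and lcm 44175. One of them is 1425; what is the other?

1767

Using uv = gcd(u,v)·lcm(u,v) = 57·44175 = 2517975, we get v = 2517975/1425 = 1767.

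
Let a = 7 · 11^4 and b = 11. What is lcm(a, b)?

max exponent per prime: 7 · 11^4 = 102487

102487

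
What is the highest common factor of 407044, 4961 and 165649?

121

gcd(407044, 4961): 407044 = 82·4961 + 242; 4961 = 20·242 + 121; 242 = 2·121 + 0 → 121
gcd(121, 165649): 165649 = 1369·121 + 0 → 121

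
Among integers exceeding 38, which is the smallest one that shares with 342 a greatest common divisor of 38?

342 = 38·9. Any m with gcd(m, 342) = 38 is a multiple of 38, say 38s, with s coprime to 9.
Need s > 38/38, so s ≥ 2. First s ≥ 2 with gcd(s, 9) = 1 is s = 2. Thus m = 38·2 = 76.

76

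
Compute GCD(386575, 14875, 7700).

175

gcd(386575, 14875): 386575 = 25·14875 + 14700; 14875 = 1·14700 + 175; 14700 = 84·175 + 0 → 175
gcd(175, 7700): 7700 = 44·175 + 0 → 175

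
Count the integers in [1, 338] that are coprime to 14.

14 = 2·7. Inclusion–exclusion on these primes:
338 − ⌊338/2⌋ − ⌊338/7⌋ + ⌊338/14⌋ = 145

145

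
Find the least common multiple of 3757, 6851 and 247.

2212873

3757 = 13 · 17²; 6851 = 13 · 17 · 31; 247 = 13 · 19
lcm takes max exponent of each prime: 13 · 17² · 19 · 31 = 2212873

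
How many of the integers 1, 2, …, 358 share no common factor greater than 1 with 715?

241

Prime factors of 715: 5, 11, 13. Count integers ≤ 358 divisible by none of them.
By inclusion–exclusion: 358 − ⌊358/5⌋ − ⌊358/11⌋ − ⌊358/13⌋ + ⌊358/55⌋ + ⌊358/65⌋ + ⌊358/143⌋ − ⌊358/715⌋ = 241.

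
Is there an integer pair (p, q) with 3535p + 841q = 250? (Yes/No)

By Bézout, 3535p + 841q = 250 has integer solutions iff gcd(3535, 841) | 250.
Euclid: 3535 = 4·841 + 171; 841 = 4·171 + 157; 171 = 1·157 + 14; 157 = 11·14 + 3; 14 = 4·3 + 2; 3 = 1·2 + 1; 2 = 2·1 + 0. gcd = 1; 250 mod 1 = 0. Yes.

Yes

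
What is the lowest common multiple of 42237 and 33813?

12206493

42237 = 3² · 13 · 19²; 33813 = 3² · 13 · 17²
max exponents: 3² · 13 · 17² · 19² = 12206493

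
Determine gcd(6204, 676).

4

6204 = 2² · 3 · 11 · 47
676 = 2² · 13²
Common: 2² = 4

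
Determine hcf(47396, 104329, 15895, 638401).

47396 = 2² · 17² · 41; 104329 = 17² · 19²; 15895 = 5 · 11 · 17²; 638401 = 17² · 47²
gcd takes min exponent of each prime: 17² = 289

289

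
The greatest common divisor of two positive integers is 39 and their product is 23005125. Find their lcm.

For any two positive integers, gcd × lcm equals their product. Hence lcm = 23005125 / 39 = 589875.

589875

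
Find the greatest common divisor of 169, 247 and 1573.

13

gcd(169, 247): 247 = 1·169 + 78; 169 = 2·78 + 13; 78 = 6·13 + 0 → 13
gcd(13, 1573): 1573 = 121·13 + 0 → 13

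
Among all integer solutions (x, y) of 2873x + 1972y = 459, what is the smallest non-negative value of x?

99

Reduce mod 1972: 2873x ≡ 459 (mod 1972). With g = gcd(2873, 1972) = 17 dividing 459, divide through: 169x ≡ 27 (mod 116).
Since gcd(169, 116) = 1, x ≡ 27·(169)⁻¹ ≡ 99 (mod 116). Smallest non-negative: 99.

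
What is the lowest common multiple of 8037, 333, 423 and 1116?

lcm(8037, 333) = 8037·333/gcd = 2676321/9 = 297369
lcm(297369, 423) = 297369·423/gcd = 125787087/423 = 297369
lcm(297369, 1116) = 297369·1116/gcd = 331863804/9 = 36873756

36873756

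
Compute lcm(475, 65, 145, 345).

12356175

475 = 5² · 19; 65 = 5 · 13; 145 = 5 · 29; 345 = 3 · 5 · 23
lcm takes max exponent of each prime: 3 · 5² · 13 · 19 · 23 · 29 = 12356175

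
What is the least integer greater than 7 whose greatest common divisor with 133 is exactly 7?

gcd(t, 133) = 7 forces 7 | t; write t = 7s. Then gcd(7s, 7·19) = 7·gcd(s, 19), so need gcd(s, 19) = 1.
7s > 7 gives s ≥ 2. The least s ≥ 2 coprime to 19 is 2, so t = 7·2 = 14.

14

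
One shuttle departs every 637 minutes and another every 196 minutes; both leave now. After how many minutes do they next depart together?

637 = 7² · 13; 196 = 2² · 7²
max exponents: 2² · 7² · 13 = 2548

2548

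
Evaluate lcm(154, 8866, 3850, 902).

154 = 2 · 7 · 11; 8866 = 2 · 11 · 13 · 31; 3850 = 2 · 5² · 7 · 11; 902 = 2 · 11 · 41
lcm takes max exponent of each prime: 2 · 5² · 7 · 11 · 13 · 31 · 41 = 63613550

63613550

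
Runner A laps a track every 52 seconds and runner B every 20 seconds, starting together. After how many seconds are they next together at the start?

gcd first: 52 = 2·20 + 12; 20 = 1·12 + 8; 12 = 1·8 + 4; 8 = 2·4 + 0 → gcd = 4
lcm = 52·20/gcd = 1040/4 = 260

260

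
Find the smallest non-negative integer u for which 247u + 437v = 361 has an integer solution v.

gcd(247, 437) = 19 (Euclid: 437 = 1·247 + 190; 247 = 1·190 + 57; 190 = 3·57 + 19; 57 = 3·19 + 0), and 19 | 361.
Extended Euclid: 247·(-7) + 437·(4) = 19. Scale by 19: u₀ = -133.
General solution u = u₀ + 23t; reducing mod 23 gives u = 5 (and v = -2).

5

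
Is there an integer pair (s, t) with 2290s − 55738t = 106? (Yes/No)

By Bézout, 2290s − 55738t = 106 has integer solutions iff gcd(2290, 55738) | 106.
Euclid: 55738 = 24·2290 + 778; 2290 = 2·778 + 734; 778 = 1·734 + 44; 734 = 16·44 + 30; 44 = 1·30 + 14; 30 = 2·14 + 2; 14 = 7·2 + 0. gcd = 2; 106 mod 2 = 0. Yes.

Yes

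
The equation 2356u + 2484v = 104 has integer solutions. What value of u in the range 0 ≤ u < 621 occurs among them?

gcd(2356, 2484) = 4 (Euclid: 2484 = 1·2356 + 128; 2356 = 18·128 + 52; 128 = 2·52 + 24; 52 = 2·24 + 4; 24 = 6·4 + 0), and 4 | 104.
Extended Euclid: 2356·(97) + 2484·(-92) = 4. Scale by 26: u₀ = 2522.
General solution u = u₀ + 621t; reducing mod 621 gives u = 38 (and v = -36).

38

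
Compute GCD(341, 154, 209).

11

gcd(341, 154): 341 = 2·154 + 33; 154 = 4·33 + 22; 33 = 1·22 + 11; 22 = 2·11 + 0 → 11
gcd(11, 209): 209 = 19·11 + 0 → 11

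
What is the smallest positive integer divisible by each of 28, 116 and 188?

38164

lcm(28, 116) = 28·116/gcd = 3248/4 = 812
lcm(812, 188) = 812·188/gcd = 152656/4 = 38164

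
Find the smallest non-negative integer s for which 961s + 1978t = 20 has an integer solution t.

Euclid: 1978 = 2·961 + 56; 961 = 17·56 + 9; 56 = 6·9 + 2; 9 = 4·2 + 1; 2 = 2·1 + 0 → gcd = 1; 20 = 1·20.
Back-substitution yields 961·(883) + 1978·(-429) = 1, so one solution is s = 883·20 = 17660, t = -429·20 = -8580.
Solutions in s differ by 1978/1 = 1978; the one in [0, 1978) is 17660 mod 1978 = 1836.

1836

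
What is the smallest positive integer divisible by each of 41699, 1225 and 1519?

41699 = 7² · 23 · 37; 1225 = 5² · 7²; 1519 = 7² · 31
lcm takes max exponent of each prime: 5² · 7² · 23 · 31 · 37 = 32316725

32316725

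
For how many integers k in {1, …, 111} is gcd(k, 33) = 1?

33 = 3·11. Inclusion–exclusion on these primes:
111 − ⌊111/3⌋ − ⌊111/11⌋ + ⌊111/33⌋ = 67

67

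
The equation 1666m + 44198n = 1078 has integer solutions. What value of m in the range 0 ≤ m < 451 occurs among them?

gcd(1666, 44198) = 98 (Euclid: 44198 = 26·1666 + 882; 1666 = 1·882 + 784; 882 = 1·784 + 98; 784 = 8·98 + 0), and 98 | 1078.
Extended Euclid: 1666·(-53) + 44198·(2) = 98. Scale by 11: m₀ = -583.
General solution m = m₀ + 451t; reducing mod 451 gives m = 319 (and n = -12).

319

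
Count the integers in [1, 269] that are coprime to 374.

374 = 2·11·17. Inclusion–exclusion on these primes:
269 − ⌊269/2⌋ − ⌊269/11⌋ − ⌊269/17⌋ + ⌊269/22⌋ + ⌊269/34⌋ + ⌊269/187⌋ − ⌊269/374⌋ = 116

116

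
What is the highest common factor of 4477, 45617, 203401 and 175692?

4477 = 11² · 37; 45617 = 11² · 13 · 29; 203401 = 11² · 41²; 175692 = 2² · 3 · 11⁴
gcd takes min exponent of each prime: 11² = 121

121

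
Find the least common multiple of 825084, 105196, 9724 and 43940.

825084 = 2² · 3² · 13 · 41 · 43; 105196 = 2² · 7 · 13 · 17²; 9724 = 2² · 11 · 13 · 17; 43940 = 2² · 5 · 13³
lcm takes max exponent of each prime: 2² · 3² · 5 · 7 · 11 · 13³ · 17² · 41 · 43 = 15514702142940

15514702142940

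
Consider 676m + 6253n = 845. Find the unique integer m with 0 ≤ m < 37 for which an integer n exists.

gcd(676, 6253) = 169 (Euclid: 6253 = 9·676 + 169; 676 = 4·169 + 0), and 169 | 845.
Extended Euclid: 676·(-9) + 6253·(1) = 169. Scale by 5: m₀ = -45.
General solution m = m₀ + 37t; reducing mod 37 gives m = 29 (and n = -3).

29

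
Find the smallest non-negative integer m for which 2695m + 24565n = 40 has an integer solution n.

Euclid: 24565 = 9·2695 + 310; 2695 = 8·310 + 215; 310 = 1·215 + 95; 215 = 2·95 + 25; 95 = 3·25 + 20; 25 = 1·20 + 5; 20 = 4·5 + 0 → gcd = 5; 40 = 5·8.
Back-substitution yields 2695·(1030) + 24565·(-113) = 5, so one solution is m = 1030·8 = 8240, n = -113·8 = -904.
Solutions in m differ by 24565/5 = 4913; the one in [0, 4913) is 8240 mod 4913 = 3327.

3327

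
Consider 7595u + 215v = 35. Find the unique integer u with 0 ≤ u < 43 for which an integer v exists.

gcd(7595, 215) = 5 (Euclid: 7595 = 35·215 + 70; 215 = 3·70 + 5; 70 = 14·5 + 0), and 5 | 35.
Extended Euclid: 7595·(-3) + 215·(106) = 5. Scale by 7: u₀ = -21.
General solution u = u₀ + 43t; reducing mod 43 gives u = 22 (and v = -777).

22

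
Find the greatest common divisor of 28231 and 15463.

Euclid: 28231 = 1·15463 + 12768; 15463 = 1·12768 + 2695; 12768 = 4·2695 + 1988; 2695 = 1·1988 + 707; 1988 = 2·707 + 574; 707 = 1·574 + 133; 574 = 4·133 + 42; 133 = 3·42 + 7; 42 = 6·7 + 0. Last nonzero remainder: 7.

7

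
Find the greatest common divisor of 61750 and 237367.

Euclid: 237367 = 3·61750 + 52117; 61750 = 1·52117 + 9633; 52117 = 5·9633 + 3952; 9633 = 2·3952 + 1729; 3952 = 2·1729 + 494; 1729 = 3·494 + 247; 494 = 2·247 + 0. Last nonzero remainder: 247.

247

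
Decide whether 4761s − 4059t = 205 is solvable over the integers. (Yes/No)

gcd(4761, 4059): 4761 = 1·4059 + 702; 4059 = 5·702 + 549; 702 = 1·549 + 153; 549 = 3·153 + 90; 153 = 1·90 + 63; 90 = 1·63 + 27; 63 = 2·27 + 9; 27 = 3·9 + 0 → 9
9 does not divide 205, so a solution does not exist.

No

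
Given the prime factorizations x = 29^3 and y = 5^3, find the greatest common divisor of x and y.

min exponent per shared prime: (none) = 1

1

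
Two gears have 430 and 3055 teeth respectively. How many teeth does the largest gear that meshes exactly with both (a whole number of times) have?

5

430 = 2 · 5 · 43
3055 = 5 · 13 · 47
Common: 5 = 5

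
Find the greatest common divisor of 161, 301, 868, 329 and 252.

7

gcd(161, 301): 301 = 1·161 + 140; 161 = 1·140 + 21; 140 = 6·21 + 14; 21 = 1·14 + 7; 14 = 2·7 + 0 → 7
gcd(7, 868): 868 = 124·7 + 0 → 7
gcd(7, 329): 329 = 47·7 + 0 → 7
gcd(7, 252): 252 = 36·7 + 0 → 7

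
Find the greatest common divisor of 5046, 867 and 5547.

3

gcd(5046, 867): 5046 = 5·867 + 711; 867 = 1·711 + 156; 711 = 4·156 + 87; 156 = 1·87 + 69; 87 = 1·69 + 18; 69 = 3·18 + 15; 18 = 1·15 + 3; 15 = 5·3 + 0 → 3
gcd(3, 5547): 5547 = 1849·3 + 0 → 3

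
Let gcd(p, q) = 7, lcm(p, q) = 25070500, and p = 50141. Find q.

3500

Using pq = gcd(p,q)·lcm(p,q) = 7·25070500 = 175493500, we get q = 175493500/50141 = 3500.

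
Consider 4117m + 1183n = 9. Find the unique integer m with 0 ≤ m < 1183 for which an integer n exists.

Euclid: 4117 = 3·1183 + 568; 1183 = 2·568 + 47; 568 = 12·47 + 4; 47 = 11·4 + 3; 4 = 1·3 + 1; 3 = 3·1 + 0 → gcd = 1; 9 = 1·9.
Back-substitution yields 4117·(302) + 1183·(-1051) = 1, so one solution is m = 302·9 = 2718, n = -1051·9 = -9459.
Solutions in m differ by 1183/1 = 1183; the one in [0, 1183) is 2718 mod 1183 = 352.

352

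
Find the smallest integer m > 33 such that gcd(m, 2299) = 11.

gcd(m, 2299) = 11 forces 11 | m; write m = 11s. Then gcd(11s, 11·209) = 11·gcd(s, 209), so need gcd(s, 209) = 1.
11s > 33 gives s ≥ 4. The least s ≥ 4 coprime to 209 is 4, so m = 11·4 = 44.

44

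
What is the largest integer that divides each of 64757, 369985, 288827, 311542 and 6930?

64757 = 7 · 11 · 29²; 369985 = 5 · 7 · 11 · 31²; 288827 = 7 · 11³ · 31; 311542 = 2 · 7² · 11 · 17²; 6930 = 2 · 3² · 5 · 7 · 11
gcd takes min exponent of each prime: 7 · 11 = 77

77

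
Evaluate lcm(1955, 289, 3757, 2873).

5616715

1955 = 5 · 17 · 23; 289 = 17²; 3757 = 13 · 17²; 2873 = 13² · 17
lcm takes max exponent of each prime: 5 · 13² · 17² · 23 = 5616715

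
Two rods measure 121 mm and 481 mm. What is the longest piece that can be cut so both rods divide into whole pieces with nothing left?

Euclid: 481 = 3·121 + 118; 121 = 1·118 + 3; 118 = 39·3 + 1; 3 = 3·1 + 0. Last nonzero remainder: 1.

1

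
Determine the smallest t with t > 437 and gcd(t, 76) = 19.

Multiples of 19 above 437: 19·24, 19·25, … . Need the cofactor coprime to 76/19 = 4.
Checking s = 24, 25, … the first with gcd(s, 4) = 1 is s = 25, giving 475.

475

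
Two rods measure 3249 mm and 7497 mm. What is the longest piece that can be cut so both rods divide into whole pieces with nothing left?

9

Euclid: 7497 = 2·3249 + 999; 3249 = 3·999 + 252; 999 = 3·252 + 243; 252 = 1·243 + 9; 243 = 27·9 + 0. Last nonzero remainder: 9.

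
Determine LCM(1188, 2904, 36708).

1188 = 2² · 3³ · 11; 2904 = 2³ · 3 · 11²; 36708 = 2² · 3 · 7 · 19 · 23
lcm takes max exponent of each prime: 2³ · 3³ · 7 · 11² · 19 · 23 = 79950024

79950024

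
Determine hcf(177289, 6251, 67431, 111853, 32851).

133

gcd(177289, 6251): 177289 = 28·6251 + 2261; 6251 = 2·2261 + 1729; 2261 = 1·1729 + 532; 1729 = 3·532 + 133; 532 = 4·133 + 0 → 133
gcd(133, 67431): 67431 = 507·133 + 0 → 133
gcd(133, 111853): 111853 = 841·133 + 0 → 133
gcd(133, 32851): 32851 = 247·133 + 0 → 133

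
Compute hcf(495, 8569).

11

Euclid: 8569 = 17·495 + 154; 495 = 3·154 + 33; 154 = 4·33 + 22; 33 = 1·22 + 11; 22 = 2·11 + 0. Last nonzero remainder: 11.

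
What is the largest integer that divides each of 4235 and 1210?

605

Euclid: 4235 = 3·1210 + 605; 1210 = 2·605 + 0. Last nonzero remainder: 605.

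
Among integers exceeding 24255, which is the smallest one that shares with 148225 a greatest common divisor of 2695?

32340

Multiples of 2695 above 24255: 2695·10, 2695·11, … . Need the cofactor coprime to 148225/2695 = 55.
Checking s = 10, 11, … the first with gcd(s, 55) = 1 is s = 12, giving 32340.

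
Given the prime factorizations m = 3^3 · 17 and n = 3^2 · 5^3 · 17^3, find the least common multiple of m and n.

max exponent per prime: 3^3 · 5^3 · 17^3 = 16581375

16581375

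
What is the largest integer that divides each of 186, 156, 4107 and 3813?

3

gcd(186, 156): 186 = 1·156 + 30; 156 = 5·30 + 6; 30 = 5·6 + 0 → 6
gcd(6, 4107): 4107 = 684·6 + 3; 6 = 2·3 + 0 → 3
gcd(3, 3813): 3813 = 1271·3 + 0 → 3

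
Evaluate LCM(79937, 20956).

gcd first: 79937 = 3·20956 + 17069; 20956 = 1·17069 + 3887; 17069 = 4·3887 + 1521; 3887 = 2·1521 + 845; 1521 = 1·845 + 676; 845 = 1·676 + 169; 676 = 4·169 + 0 → gcd = 169
lcm = 79937·20956/gcd = 1675159772/169 = 9912188

9912188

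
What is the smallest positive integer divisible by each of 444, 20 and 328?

444 = 2² · 3 · 37; 20 = 2² · 5; 328 = 2³ · 41
lcm takes max exponent of each prime: 2³ · 3 · 5 · 37 · 41 = 182040

182040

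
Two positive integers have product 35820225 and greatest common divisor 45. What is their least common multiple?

gcd·lcm = product, so lcm = 35820225/45 = 796005.

796005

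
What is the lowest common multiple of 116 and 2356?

68324

gcd first: 2356 = 20·116 + 36; 116 = 3·36 + 8; 36 = 4·8 + 4; 8 = 2·4 + 0 → gcd = 4
lcm = 116·2356/gcd = 273296/4 = 68324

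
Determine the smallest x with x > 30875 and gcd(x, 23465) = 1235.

32110

23465 = 1235·19. Any x with gcd(x, 23465) = 1235 is a multiple of 1235, say 1235s, with s coprime to 19.
Need s > 30875/1235, so s ≥ 26. First s ≥ 26 with gcd(s, 19) = 1 is s = 26. Thus x = 1235·26 = 32110.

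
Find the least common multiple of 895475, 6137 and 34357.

895475 = 5² · 7² · 17 · 43; 6137 = 17 · 19²; 34357 = 17 · 43 · 47
lcm takes max exponent of each prime: 5² · 7² · 17 · 19² · 43 · 47 = 15193524325

15193524325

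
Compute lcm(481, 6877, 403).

7887919

481 = 13 · 37; 6877 = 13 · 23²; 403 = 13 · 31
lcm takes max exponent of each prime: 13 · 23² · 31 · 37 = 7887919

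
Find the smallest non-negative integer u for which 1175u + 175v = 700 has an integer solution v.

0

Euclid: 1175 = 6·175 + 125; 175 = 1·125 + 50; 125 = 2·50 + 25; 50 = 2·25 + 0 → gcd = 25; 700 = 25·28.
Back-substitution yields 1175·(3) + 175·(-20) = 25, so one solution is u = 3·28 = 84, v = -20·28 = -560.
Solutions in u differ by 175/25 = 7; the one in [0, 7) is 84 mod 7 = 0.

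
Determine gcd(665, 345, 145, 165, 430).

665 = 5 · 7 · 19; 345 = 3 · 5 · 23; 145 = 5 · 29; 165 = 3 · 5 · 11; 430 = 2 · 5 · 43
gcd takes min exponent of each prime: 5 = 5

5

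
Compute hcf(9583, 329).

Euclid: 9583 = 29·329 + 42; 329 = 7·42 + 35; 42 = 1·35 + 7; 35 = 5·7 + 0. Last nonzero remainder: 7.

7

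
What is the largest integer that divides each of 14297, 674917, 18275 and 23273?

17

14297 = 17 · 29²; 674917 = 17 · 29 · 37²; 18275 = 5² · 17 · 43; 23273 = 17 · 37²
gcd takes min exponent of each prime: 17 = 17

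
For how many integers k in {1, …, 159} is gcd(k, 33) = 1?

96

Prime factors of 33: 3, 11. Count integers ≤ 159 divisible by none of them.
By inclusion–exclusion: 159 − ⌊159/3⌋ − ⌊159/11⌋ + ⌊159/33⌋ = 96.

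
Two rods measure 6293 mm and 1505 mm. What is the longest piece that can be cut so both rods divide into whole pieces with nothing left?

Euclid: 6293 = 4·1505 + 273; 1505 = 5·273 + 140; 273 = 1·140 + 133; 140 = 1·133 + 7; 133 = 19·7 + 0. Last nonzero remainder: 7.

7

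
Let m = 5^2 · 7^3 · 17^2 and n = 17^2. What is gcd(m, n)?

289

min exponent per shared prime: 17^2 = 289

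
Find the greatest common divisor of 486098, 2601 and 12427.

289

gcd(486098, 2601): 486098 = 186·2601 + 2312; 2601 = 1·2312 + 289; 2312 = 8·289 + 0 → 289
gcd(289, 12427): 12427 = 43·289 + 0 → 289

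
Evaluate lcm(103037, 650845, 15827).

103037 = 11 · 17 · 19 · 29; 650845 = 5 · 13 · 17 · 19 · 31; 15827 = 7² · 17 · 19
lcm takes max exponent of each prime: 5 · 7² · 11 · 13 · 17 · 19 · 29 · 31 = 10173358195

10173358195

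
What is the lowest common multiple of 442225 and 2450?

884450

gcd first: 442225 = 180·2450 + 1225; 2450 = 2·1225 + 0 → gcd = 1225
lcm = 442225·2450/gcd = 1083451250/1225 = 884450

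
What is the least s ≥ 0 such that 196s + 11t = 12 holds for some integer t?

Euclid: 196 = 17·11 + 9; 11 = 1·9 + 2; 9 = 4·2 + 1; 2 = 2·1 + 0 → gcd = 1; 12 = 1·12.
Back-substitution yields 196·(5) + 11·(-89) = 1, so one solution is s = 5·12 = 60, t = -89·12 = -1068.
Solutions in s differ by 11/1 = 11; the one in [0, 11) is 60 mod 11 = 5.

5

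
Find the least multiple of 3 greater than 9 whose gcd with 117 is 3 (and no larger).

117 = 3·39. Any x with gcd(x, 117) = 3 is a multiple of 3, say 3s, with s coprime to 39.
Need s > 9/3, so s ≥ 4. First s ≥ 4 with gcd(s, 39) = 1 is s = 4. Thus x = 3·4 = 12.

12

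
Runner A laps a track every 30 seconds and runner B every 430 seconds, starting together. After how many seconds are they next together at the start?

1290

30 = 2 · 3 · 5; 430 = 2 · 5 · 43
max exponents: 2 · 3 · 5 · 43 = 1290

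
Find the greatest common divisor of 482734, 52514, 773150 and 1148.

14

482734 = 2 · 7 · 29² · 41; 52514 = 2 · 7 · 11² · 31; 773150 = 2 · 5² · 7 · 47²; 1148 = 2² · 7 · 41
gcd takes min exponent of each prime: 2 · 7 = 14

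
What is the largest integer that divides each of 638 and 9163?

638 = 2 · 11 · 29
9163 = 7² · 11 · 17
Common: 11 = 11

11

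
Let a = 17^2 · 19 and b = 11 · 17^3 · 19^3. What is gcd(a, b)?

min exponent per shared prime: 17^2 · 19 = 5491

5491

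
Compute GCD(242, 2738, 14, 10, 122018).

gcd(242, 2738): 2738 = 11·242 + 76; 242 = 3·76 + 14; 76 = 5·14 + 6; 14 = 2·6 + 2; 6 = 3·2 + 0 → 2
gcd(2, 14): 14 = 7·2 + 0 → 2
gcd(2, 10): 10 = 5·2 + 0 → 2
gcd(2, 122018): 122018 = 61009·2 + 0 → 2

2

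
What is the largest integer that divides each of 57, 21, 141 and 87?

3

gcd(57, 21): 57 = 2·21 + 15; 21 = 1·15 + 6; 15 = 2·6 + 3; 6 = 2·3 + 0 → 3
gcd(3, 141): 141 = 47·3 + 0 → 3
gcd(3, 87): 87 = 29·3 + 0 → 3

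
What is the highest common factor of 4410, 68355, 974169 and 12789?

gcd(4410, 68355): 68355 = 15·4410 + 2205; 4410 = 2·2205 + 0 → 2205
gcd(2205, 974169): 974169 = 441·2205 + 1764; 2205 = 1·1764 + 441; 1764 = 4·441 + 0 → 441
gcd(441, 12789): 12789 = 29·441 + 0 → 441

441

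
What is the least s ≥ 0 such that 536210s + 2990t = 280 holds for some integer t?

Euclid: 536210 = 179·2990 + 1000; 2990 = 2·1000 + 990; 1000 = 1·990 + 10; 990 = 99·10 + 0 → gcd = 10; 280 = 10·28.
Back-substitution yields 536210·(3) + 2990·(-538) = 10, so one solution is s = 3·28 = 84, t = -538·28 = -15064.
Solutions in s differ by 2990/10 = 299; the one in [0, 299) is 84 mod 299 = 84.

84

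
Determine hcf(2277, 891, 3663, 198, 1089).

2277 = 3² · 11 · 23; 891 = 3⁴ · 11; 3663 = 3² · 11 · 37; 198 = 2 · 3² · 11; 1089 = 3² · 11²
gcd takes min exponent of each prime: 3² · 11 = 99

99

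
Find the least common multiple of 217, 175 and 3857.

2989175

lcm(217, 175) = 217·175/gcd = 37975/7 = 5425
lcm(5425, 3857) = 5425·3857/gcd = 20924225/7 = 2989175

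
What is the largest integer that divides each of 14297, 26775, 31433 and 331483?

14297 = 17 · 29²; 26775 = 3² · 5² · 7 · 17; 31433 = 17 · 43²; 331483 = 17² · 31 · 37
gcd takes min exponent of each prime: 17 = 17

17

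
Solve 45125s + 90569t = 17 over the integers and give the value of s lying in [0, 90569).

Reduce mod 90569: 45125s ≡ 17 (mod 90569). With g = gcd(45125, 90569) = 1 dividing 17, divide through: 45125s ≡ 17 (mod 90569).
Since gcd(45125, 90569) = 1, s ≡ 17·(45125)⁻¹ ≡ 13060 (mod 90569). Smallest non-negative: 13060.

13060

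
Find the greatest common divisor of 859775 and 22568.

Euclid: 859775 = 38·22568 + 2191; 22568 = 10·2191 + 658; 2191 = 3·658 + 217; 658 = 3·217 + 7; 217 = 31·7 + 0. Last nonzero remainder: 7.

7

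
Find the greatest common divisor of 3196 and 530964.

3196 = 2² · 17 · 47
530964 = 2² · 3² · 7³ · 43
Common: 2² = 4

4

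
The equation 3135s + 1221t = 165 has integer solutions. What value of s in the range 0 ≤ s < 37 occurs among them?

2

gcd(3135, 1221) = 33 (Euclid: 3135 = 2·1221 + 693; 1221 = 1·693 + 528; 693 = 1·528 + 165; 528 = 3·165 + 33; 165 = 5·33 + 0), and 33 | 165.
Extended Euclid: 3135·(-7) + 1221·(18) = 33. Scale by 5: s₀ = -35.
General solution s = s₀ + 37k; reducing mod 37 gives s = 2 (and t = -5).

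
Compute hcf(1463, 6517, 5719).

133

gcd(1463, 6517): 6517 = 4·1463 + 665; 1463 = 2·665 + 133; 665 = 5·133 + 0 → 133
gcd(133, 5719): 5719 = 43·133 + 0 → 133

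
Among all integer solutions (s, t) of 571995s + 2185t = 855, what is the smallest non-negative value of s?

12

gcd(571995, 2185) = 95 (Euclid: 571995 = 261·2185 + 1710; 2185 = 1·1710 + 475; 1710 = 3·475 + 285; 475 = 1·285 + 190; 285 = 1·190 + 95; 190 = 2·95 + 0), and 95 | 855.
Extended Euclid: 571995·(9) + 2185·(-2356) = 95. Scale by 9: s₀ = 81.
General solution s = s₀ + 23k; reducing mod 23 gives s = 12 (and t = -3141).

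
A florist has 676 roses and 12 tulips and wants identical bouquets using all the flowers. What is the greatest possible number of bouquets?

Euclid: 676 = 56·12 + 4; 12 = 3·4 + 0. Last nonzero remainder: 4.

4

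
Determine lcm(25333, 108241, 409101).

903704109

25333 = 7² · 11 · 47; 108241 = 7² · 47²; 409101 = 3 · 7² · 11² · 23
lcm takes max exponent of each prime: 3 · 7² · 11² · 23 · 47² = 903704109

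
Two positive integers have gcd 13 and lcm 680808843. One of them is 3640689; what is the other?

a·b = gcd·lcm = 13·680808843 = 8850514959, so b = 8850514959/3640689 = 2431.

2431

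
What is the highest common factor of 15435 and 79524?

9

Euclid: 79524 = 5·15435 + 2349; 15435 = 6·2349 + 1341; 2349 = 1·1341 + 1008; 1341 = 1·1008 + 333; 1008 = 3·333 + 9; 333 = 37·9 + 0. Last nonzero remainder: 9.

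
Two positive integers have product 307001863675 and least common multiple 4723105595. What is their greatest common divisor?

65

gcd·lcm = product, so gcd = 307001863675/4723105595 = 65.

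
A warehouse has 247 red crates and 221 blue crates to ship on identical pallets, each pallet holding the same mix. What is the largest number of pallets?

247 = 13 · 19
221 = 13 · 17
Common: 13 = 13

13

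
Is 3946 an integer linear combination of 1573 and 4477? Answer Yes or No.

No

By Bézout, 1573x + 4477y = 3946 has integer solutions iff gcd(1573, 4477) | 3946.
Euclid: 4477 = 2·1573 + 1331; 1573 = 1·1331 + 242; 1331 = 5·242 + 121; 242 = 2·121 + 0. gcd = 121; 3946 mod 121 = 74. No.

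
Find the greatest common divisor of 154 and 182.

154 = 2 · 7 · 11
182 = 2 · 7 · 13
Common: 2 · 7 = 14

14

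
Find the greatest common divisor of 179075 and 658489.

13

179075 = 5² · 13 · 19 · 29
658489 = 13 · 37³
Common: 13 = 13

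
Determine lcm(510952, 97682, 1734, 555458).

19149970008

510952 = 2³ · 13 · 17³; 97682 = 2 · 13² · 17²; 1734 = 2 · 3 · 17²; 555458 = 2 · 17² · 31²
lcm takes max exponent of each prime: 2³ · 3 · 13² · 17³ · 31² = 19149970008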